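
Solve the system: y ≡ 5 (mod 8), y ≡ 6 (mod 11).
M = 8 × 11 = 88. M₁ = 11, y₁ ≡ 3 (mod 8). M₂ = 8, y₂ ≡ 7 (mod 11). y = 5×11×3 + 6×8×7 ≡ 61 (mod 88)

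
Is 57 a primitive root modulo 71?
p - 1 = 70 has prime divisors 2, 5, 7. Check 57^(70/q) mod 71 for each: 57^(70/2) = 57^35 ≡ 1, 57^(70/5) = 57^14 ≡ 5, 57^(70/7) = 57^10 ≡ 1 (mod 71). Since 57^35 ≡ 1 (mod 71), the order of 57 divides 35 (in fact the order is 5) ≠ 70, so it is not a primitive root.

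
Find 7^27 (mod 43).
Using repeated squaring. 27 = 16 + 8 + 2 + 1 (binary 11011). Repeated squaring mod 43: 7^1 ≡ 7; 7^2 ≡ 7² = 49 ≡ 6; 7^4 ≡ 6² = 36 ≡ 36; 7^8 ≡ 36² = 1296 ≡ 6; 7^16 ≡ 6² = 36 ≡ 36. Multiply: 7^27 = 7^16 × 7^8 × 7^2 × 7^1 ≡ 36 × 6 × 6 × 7 (mod 43): 36 × 6 = 216 ≡ 1; 1 × 6 = 6 ≡ 6; 6 × 7 = 42 ≡ 42. So 7^27 ≡ 42 (mod 43).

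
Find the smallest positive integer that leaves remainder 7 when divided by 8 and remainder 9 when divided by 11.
M = 8 × 11 = 88. M₁ = 11, y₁ ≡ 3 (mod 8). M₂ = 8, y₂ ≡ 7 (mod 11). m = 7×11×3 + 9×8×7 ≡ 31 (mod 88). The smallest positive such number is 31.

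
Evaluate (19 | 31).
(19/31) = 19^{15} mod 31 = 1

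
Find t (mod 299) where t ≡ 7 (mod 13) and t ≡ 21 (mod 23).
M = 13 × 23 = 299. M₁ = 23, y₁ ≡ 4 (mod 13). M₂ = 13, y₂ ≡ 16 (mod 23). t = 7×23×4 + 21×13×16 ≡ 228 (mod 299)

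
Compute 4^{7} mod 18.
4

Using successive squaring:
Binary expansion of 7: 111
Powers of 4 mod 18 (each is the square of the previous):
  4^1 ≡ 4 (mod 18)
  4^2 ≡ 4² = 16 ≡ 16 (mod 18)
  4^4 ≡ 16² = 256 ≡ 4 (mod 18)
7 = 4 + 2 + 1, so 4^7 = 4^4 × 4^2 × 4^1 ≡ 4 × 16 × 4 (mod 18)
Multiplying step by step:
  4 × 16 = 64 ≡ 10 (mod 18)
  10 × 4 = 40 ≡ 4 (mod 18)
Result: 4^7 ≡ 4 (mod 18)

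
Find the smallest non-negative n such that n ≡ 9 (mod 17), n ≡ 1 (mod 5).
26

Using the Chinese Remainder Theorem:
M = product of moduli = 85
For equation 1: M_1 = 5, 5 ≡ 5 (mod 17), inverse of 5 mod 17 is 7 (check: 5 × 7 = 35 ≡ 1 (mod 17))
For equation 2: M_2 = 17, 17 ≡ 2 (mod 5), inverse of 17 mod 5 is 3 (check: 2 × 3 = 6 ≡ 1 (mod 5))
Combine: n ≡ Σ r_i×M_i×(M_i⁻¹ mod m_i) = 9×5×7 + 1×17×3 = 315 + 51 = 366
366 mod 85 = 26
n ≡ 26 (mod 85)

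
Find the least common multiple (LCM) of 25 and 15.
75

First find GCD(25, 15) using the Euclidean algorithm:
25 = 1 × 15 + 10
15 = 1 × 10 + 5
10 = 2 × 5 + 0
GCD(25, 15) = 5

LCM formula: LCM(a, b) = (a × b) / GCD(a, b)
LCM(25, 15) = (25 × 15) / 5
LCM(25, 15) = 375 / 5
LCM(25, 15) = 75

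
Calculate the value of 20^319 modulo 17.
Using Fermat: 20^{16} ≡ 1 (mod 17). 319 ≡ 15 (mod 16). So 20^{319} ≡ 20^{15} ≡ 6 (mod 17)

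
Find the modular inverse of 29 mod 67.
29^(-1) ≡ 37 (mod 67). Verification: 29 × 37 = 1073 ≡ 1 (mod 67)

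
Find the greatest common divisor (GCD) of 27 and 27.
27

Using the Euclidean algorithm:
27 = 1 × 27 + 0

GCD(27, 27) = 27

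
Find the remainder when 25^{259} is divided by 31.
By Fermat: 25^{30} ≡ 1 (mod 31). 259 = 8×30 + 19. So 25^{259} ≡ 25^{19} ≡ 25 (mod 31)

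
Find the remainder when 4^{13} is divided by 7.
By Fermat: 4^{6} ≡ 1 (mod 7). 13 = 2×6 + 1. So 4^{13} ≡ 4^{1} ≡ 4 (mod 7)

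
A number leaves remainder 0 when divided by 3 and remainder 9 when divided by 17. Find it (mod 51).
M = 3 × 17 = 51. M₁ = 17, y₁ ≡ 2 (mod 3). M₂ = 3, y₂ ≡ 6 (mod 17). r = 0×17×2 + 9×3×6 ≡ 9 (mod 51)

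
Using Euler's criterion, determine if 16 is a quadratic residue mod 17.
By Euler's criterion: 16^{8} ≡ 1 (mod 17). Since this equals 1, 16 is a QR.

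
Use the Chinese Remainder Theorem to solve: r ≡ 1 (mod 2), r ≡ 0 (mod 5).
M = 2 × 5 = 10. M₁ = 5, y₁ ≡ 1 (mod 2). M₂ = 2, y₂ ≡ 3 (mod 5). r = 1×5×1 + 0×2×3 ≡ 5 (mod 10)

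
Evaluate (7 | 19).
(7/19) = 7^{9} mod 19 = 1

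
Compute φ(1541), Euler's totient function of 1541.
1452

Prime factorization: 1541 = 23 × 67
Using the formula φ(n) = n × Π(1 - 1/p) for each prime factor p:
φ(1541) = 1541 × (1 - 1/23) × (1 - 1/67)
φ(1541) = 1452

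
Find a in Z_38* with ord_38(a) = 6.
27 has order 6 mod 38 since 27^{6} ≡ 1 (mod 38) and no smaller power works.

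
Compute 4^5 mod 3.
4 ≡ 1 (mod 3). 5 = 4 + 1 (binary 101). Repeated squaring mod 3: 1^1 ≡ 1; 1^2 ≡ 1² = 1 ≡ 1; 1^4 ≡ 1² = 1 ≡ 1. Multiply: 4^5 ≡ 1^4 × 1^1 ≡ 1 × 1 (mod 3): 1 × 1 = 1 ≡ 1. So 4^5 ≡ 1 (mod 3).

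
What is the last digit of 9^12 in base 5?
Using Fermat: 9^{4} ≡ 1 (mod 5). 12 ≡ 0 (mod 4). So 9^{12} ≡ 9^{0} ≡ 1 (mod 5)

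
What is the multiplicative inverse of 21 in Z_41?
2

Using Extended Euclidean Algorithm:
gcd(21, 41) = 1
Bezout coefficients: 21 × 2 + 41 × -1 = 1
So 21 × 2 ≡ 1 (mod 41)
The inverse is 2 mod 41 = 2
Verification: 21 × 2 = 42 = 1 × 41 + 1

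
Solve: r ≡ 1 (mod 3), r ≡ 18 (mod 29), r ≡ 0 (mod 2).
M = 3 × 29 × 2 = 174. M₁ = 58, y₁ ≡ 1 (mod 3). M₂ = 6, y₂ ≡ 5 (mod 29). M₃ = 87, y₃ ≡ 1 (mod 2). r = 1×58×1 + 18×6×5 + 0×87×1 ≡ 76 (mod 174)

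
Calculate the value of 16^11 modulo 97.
Using repeated squaring. 11 = 8 + 2 + 1 (binary 1011). Repeated squaring mod 97: 16^1 ≡ 16; 16^2 ≡ 16² = 256 ≡ 62; 16^4 ≡ 62² = 3844 ≡ 61; 16^8 ≡ 61² = 3721 ≡ 35. Multiply: 16^11 = 16^8 × 16^2 × 16^1 ≡ 35 × 62 × 16 (mod 97): 35 × 62 = 2170 ≡ 36; 36 × 16 = 576 ≡ 91. So 16^11 ≡ 91 (mod 97).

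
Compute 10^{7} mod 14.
10

Using successive squaring:
Binary expansion of 7: 111
Powers of 10 mod 14 (each is the square of the previous):
  10^1 ≡ 10 (mod 14)
  10^2 ≡ 10² = 100 ≡ 2 (mod 14)
  10^4 ≡ 2² = 4 ≡ 4 (mod 14)
7 = 4 + 2 + 1, so 10^7 = 10^4 × 10^2 × 10^1 ≡ 4 × 2 × 10 (mod 14)
Multiplying step by step:
  4 × 2 = 8 ≡ 8 (mod 14)
  8 × 10 = 80 ≡ 10 (mod 14)
Result: 10^7 ≡ 10 (mod 14)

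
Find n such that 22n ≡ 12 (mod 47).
39

Since gcd(22, 47) = 1 divides 12, a solution exists.
Multiply both sides by the inverse of 22 mod 47:
  22^(-1) mod 47 = 15
  x ≡ 15 × 12 ≡ 180 ≡ 39 (mod 47)
Verification: 22 × 39 = 858 = 18 × 47 + 12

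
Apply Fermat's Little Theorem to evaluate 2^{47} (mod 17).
9

By Fermat's Little Theorem, a^(p-1) ≡ 1 (mod p) for prime p and gcd(a, p) = 1
Here p = 17, so 2^16 ≡ 1 (mod 17)
We can reduce the exponent: 47 mod 16 = 15
So 2^47 ≡ 2^15 (mod 17)
Computing: 2^15 mod 17 = 9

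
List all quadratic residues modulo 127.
QRs mod 127: {1, 2, 4, 8, 9, 11, 13, 15, 16, 17, 18, 19, 21, 22, 25, 26, 30, 31, 32, 34, 35, 36, 37, 38, 41, 42, 44, 47, 49, 50, 52, 60, 61, 62, 64, 68, 69, 70, 71, 72, 73, 74, 76, 79, 81, 82, 84, 87, 88, 94, 98, 99, 100, 103, 104, 107, 113, 115, 117, 120, 121, 122, 124}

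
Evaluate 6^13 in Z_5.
Using Fermat: 6^{4} ≡ 1 (mod 5). 13 ≡ 1 (mod 4). So 6^{13} ≡ 6^{1} ≡ 1 (mod 5)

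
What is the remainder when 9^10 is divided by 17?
10 = 8 + 2 (binary 1010). Repeated squaring mod 17: 9^1 ≡ 9; 9^2 ≡ 9² = 81 ≡ 13; 9^4 ≡ 13² = 169 ≡ 16; 9^8 ≡ 16² = 256 ≡ 1. Multiply: 9^10 = 9^8 × 9^2 ≡ 1 × 13 (mod 17): 1 × 13 = 13 ≡ 13. So 9^10 ≡ 13 (mod 17).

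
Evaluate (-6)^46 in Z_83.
Using repeated squaring. (-6) ≡ 77 (mod 83). 46 = 32 + 8 + 4 + 2 (binary 101110). Repeated squaring mod 83: 77^1 ≡ 77; 77^2 ≡ 77² = 5929 ≡ 36; 77^4 ≡ 36² = 1296 ≡ 51; 77^8 ≡ 51² = 2601 ≡ 28; 77^16 ≡ 28² = 784 ≡ 37; 77^32 ≡ 37² = 1369 ≡ 41. Multiply: (-6)^46 ≡ 77^32 × 77^8 × 77^4 × 77^2 ≡ 41 × 28 × 51 × 36 (mod 83): 41 × 28 = 1148 ≡ 69; 69 × 51 = 3519 ≡ 33; 33 × 36 = 1188 ≡ 26. So (-6)^46 ≡ 26 (mod 83).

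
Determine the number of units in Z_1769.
1680

Prime factorization: 1769 = 29 × 61
Using the formula φ(n) = n × Π(1 - 1/p) for each prime factor p:
φ(1769) = 1769 × (1 - 1/29) × (1 - 1/61)
φ(1769) = 1680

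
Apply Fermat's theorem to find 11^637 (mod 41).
By Fermat: 11^{40} ≡ 1 (mod 41). 637 ≡ 37 (mod 40). So 11^{637} ≡ 11^{37} ≡ 13 (mod 41)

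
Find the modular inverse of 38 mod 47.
38^(-1) ≡ 26 (mod 47). Verification: 38 × 26 = 988 ≡ 1 (mod 47)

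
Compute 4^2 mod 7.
2 = 2 (binary 10). Repeated squaring mod 7: 4^1 ≡ 4; 4^2 ≡ 4² = 16 ≡ 2. So 4^2 ≡ 2 (mod 7).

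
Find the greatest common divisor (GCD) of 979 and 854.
1

Using the Euclidean algorithm:
979 = 1 × 854 + 125
854 = 6 × 125 + 104
125 = 1 × 104 + 21
104 = 4 × 21 + 20
21 = 1 × 20 + 1
20 = 20 × 1 + 0

GCD(979, 854) = 1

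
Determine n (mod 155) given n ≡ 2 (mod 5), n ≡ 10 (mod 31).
72

Using the Chinese Remainder Theorem:
M = product of moduli = 155
For equation 1: M_1 = 31, 31 ≡ 1 (mod 5), inverse of 31 mod 5 is 1 (check: 1 × 1 = 1 ≡ 1 (mod 5))
For equation 2: M_2 = 5, 5 ≡ 5 (mod 31), inverse of 5 mod 31 is 25 (check: 5 × 25 = 125 ≡ 1 (mod 31))
Combine: n ≡ Σ r_i×M_i×(M_i⁻¹ mod m_i) = 2×31×1 + 10×5×25 = 62 + 1250 = 1312
1312 mod 155 = 72
n ≡ 72 (mod 155)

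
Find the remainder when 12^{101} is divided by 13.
By Fermat: 12^{12} ≡ 1 (mod 13). 101 = 8×12 + 5. So 12^{101} ≡ 12^{5} ≡ 12 (mod 13)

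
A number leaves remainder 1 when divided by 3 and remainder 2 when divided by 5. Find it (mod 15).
M = 3 × 5 = 15. M₁ = 5, y₁ ≡ 2 (mod 3). M₂ = 3, y₂ ≡ 2 (mod 5). r = 1×5×2 + 2×3×2 ≡ 7 (mod 15)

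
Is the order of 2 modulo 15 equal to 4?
Yes, ord_15(2) = 4.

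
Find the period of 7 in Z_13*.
Powers of 7 mod 13: 7^1≡7, 7^2≡10, 7^3≡5, 7^4≡9, 7^5≡11, 7^6≡12, 7^7≡6, 7^8≡3, 7^9≡8, 7^10≡4, 7^11≡2, 7^12≡1. Order = 12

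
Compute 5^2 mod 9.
2 = 2 (binary 10). Repeated squaring mod 9: 5^1 ≡ 5; 5^2 ≡ 5² = 25 ≡ 7. So 5^2 ≡ 7 (mod 9).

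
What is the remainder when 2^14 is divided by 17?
Using repeated squaring. 14 = 8 + 4 + 2 (binary 1110). Repeated squaring mod 17: 2^1 ≡ 2; 2^2 ≡ 2² = 4 ≡ 4; 2^4 ≡ 4² = 16 ≡ 16; 2^8 ≡ 16² = 256 ≡ 1. Multiply: 2^14 = 2^8 × 2^4 × 2^2 ≡ 1 × 16 × 4 (mod 17): 1 × 16 = 16 ≡ 16; 16 × 4 = 64 ≡ 13. So 2^14 ≡ 13 (mod 17).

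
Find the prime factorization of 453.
3 × 151

Divide by primes starting from smallest:
453 ÷ 3 = 151
151 ÷ 151 = 1

453 = 3 × 151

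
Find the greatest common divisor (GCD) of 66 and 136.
2

Using the Euclidean algorithm:
66 = 0 × 136 + 66
136 = 2 × 66 + 4
66 = 16 × 4 + 2
4 = 2 × 2 + 0

GCD(66, 136) = 2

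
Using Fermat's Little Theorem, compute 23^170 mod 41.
By Fermat: 23^{40} ≡ 1 (mod 41). 170 = 4×40 + 10. So 23^{170} ≡ 23^{10} ≡ 1 (mod 41)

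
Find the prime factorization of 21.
3 × 7

Divide by primes starting from smallest:
21 ÷ 3 = 7
7 ÷ 7 = 1

21 = 3 × 7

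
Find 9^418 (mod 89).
Using Fermat: 9^{88} ≡ 1 (mod 89). 418 ≡ 66 (mod 88). So 9^{418} ≡ 9^{66} ≡ 88 (mod 89)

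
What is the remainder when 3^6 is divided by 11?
6 = 4 + 2 (binary 110). Repeated squaring mod 11: 3^1 ≡ 3; 3^2 ≡ 3² = 9 ≡ 9; 3^4 ≡ 9² = 81 ≡ 4. Multiply: 3^6 = 3^4 × 3^2 ≡ 4 × 9 (mod 11): 4 × 9 = 36 ≡ 3. So 3^6 ≡ 3 (mod 11).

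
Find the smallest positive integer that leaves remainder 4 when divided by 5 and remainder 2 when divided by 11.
M = 5 × 11 = 55. M₁ = 11, y₁ ≡ 1 (mod 5). M₂ = 5, y₂ ≡ 9 (mod 11). t = 4×11×1 + 2×5×9 ≡ 24 (mod 55). The smallest positive such number is 24.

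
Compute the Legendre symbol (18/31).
(18/31) = 18^{15} mod 31 = 1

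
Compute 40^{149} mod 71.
36

Using successive squaring:
Binary expansion of 149: 10010101
Powers of 40 mod 71 (each is the square of the previous):
  40^1 ≡ 40 (mod 71)
  40^2 ≡ 40² = 1600 ≡ 38 (mod 71)
  40^4 ≡ 38² = 1444 ≡ 24 (mod 71)
  40^8 ≡ 24² = 576 ≡ 8 (mod 71)
  40^16 ≡ 8² = 64 ≡ 64 (mod 71)
  40^32 ≡ 64² = 4096 ≡ 49 (mod 71)
  40^64 ≡ 49² = 2401 ≡ 58 (mod 71)
  40^128 ≡ 58² = 3364 ≡ 27 (mod 71)
149 = 128 + 16 + 4 + 1, so 40^149 = 40^128 × 40^16 × 40^4 × 40^1 ≡ 27 × 64 × 24 × 40 (mod 71)
Multiplying step by step:
  27 × 64 = 1728 ≡ 24 (mod 71)
  24 × 24 = 576 ≡ 8 (mod 71)
  8 × 40 = 320 ≡ 36 (mod 71)
Result: 40^149 ≡ 36 (mod 71)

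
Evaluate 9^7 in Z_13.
7 = 4 + 2 + 1 (binary 111). Repeated squaring mod 13: 9^1 ≡ 9; 9^2 ≡ 9² = 81 ≡ 3; 9^4 ≡ 3² = 9 ≡ 9. Multiply: 9^7 = 9^4 × 9^2 × 9^1 ≡ 9 × 3 × 9 (mod 13): 9 × 3 = 27 ≡ 1; 1 × 9 = 9 ≡ 9. So 9^7 ≡ 9 (mod 13).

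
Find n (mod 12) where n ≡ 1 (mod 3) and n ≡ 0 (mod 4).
M = 3 × 4 = 12. M₁ = 4, y₁ ≡ 1 (mod 3). M₂ = 3, y₂ ≡ 3 (mod 4). n = 1×4×1 + 0×3×3 ≡ 4 (mod 12)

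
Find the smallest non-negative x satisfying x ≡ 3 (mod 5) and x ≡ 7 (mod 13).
M = 5 × 13 = 65. M₁ = 13, y₁ ≡ 2 (mod 5). M₂ = 5, y₂ ≡ 8 (mod 13). x = 3×13×2 + 7×5×8 ≡ 33 (mod 65)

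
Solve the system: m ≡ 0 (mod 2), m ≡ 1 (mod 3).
M = 2 × 3 = 6. M₁ = 3, y₁ ≡ 1 (mod 2). M₂ = 2, y₂ ≡ 2 (mod 3). m = 0×3×1 + 1×2×2 ≡ 4 (mod 6)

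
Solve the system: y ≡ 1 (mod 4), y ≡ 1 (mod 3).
M = 4 × 3 = 12. M₁ = 3, y₁ ≡ 3 (mod 4). M₂ = 4, y₂ ≡ 1 (mod 3). y = 1×3×3 + 1×4×1 ≡ 1 (mod 12)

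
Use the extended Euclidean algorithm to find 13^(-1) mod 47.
Extended GCD: 13(-18) + 47(5) = 1. So 13^(-1) ≡ 29 ≡ 29 (mod 47). Verify: 13 × 29 = 377 ≡ 1 (mod 47)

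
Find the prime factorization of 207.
3^2 × 23

Divide by primes starting from smallest:
207 ÷ 3 = 69
69 ÷ 3 = 23
23 ÷ 23 = 1

207 = 3^2 × 23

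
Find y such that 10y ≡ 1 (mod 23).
10^(-1) ≡ 7 (mod 23). Verification: 10 × 7 = 70 ≡ 1 (mod 23)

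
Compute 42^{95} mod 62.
6

Using successive squaring:
Binary expansion of 95: 1011111
Powers of 42 mod 62 (each is the square of the previous):
  42^1 ≡ 42 (mod 62)
  42^2 ≡ 42² = 1764 ≡ 28 (mod 62)
  42^4 ≡ 28² = 784 ≡ 40 (mod 62)
  42^8 ≡ 40² = 1600 ≡ 50 (mod 62)
  42^16 ≡ 50² = 2500 ≡ 20 (mod 62)
  42^32 ≡ 20² = 400 ≡ 28 (mod 62)
  42^64 ≡ 28² = 784 ≡ 40 (mod 62)
95 = 64 + 16 + 8 + 4 + 2 + 1, so 42^95 = 42^64 × 42^16 × 42^8 × 42^4 × 42^2 × 42^1 ≡ 40 × 20 × 50 × 40 × 28 × 42 (mod 62)
Multiplying step by step:
  40 × 20 = 800 ≡ 56 (mod 62)
  56 × 50 = 2800 ≡ 10 (mod 62)
  10 × 40 = 400 ≡ 28 (mod 62)
  28 × 28 = 784 ≡ 40 (mod 62)
  40 × 42 = 1680 ≡ 6 (mod 62)
Result: 42^95 ≡ 6 (mod 62)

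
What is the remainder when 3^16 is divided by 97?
Using repeated squaring. 16 = 16 (binary 10000). Repeated squaring mod 97: 3^1 ≡ 3; 3^2 ≡ 3² = 9 ≡ 9; 3^4 ≡ 9² = 81 ≡ 81; 3^8 ≡ 81² = 6561 ≡ 62; 3^16 ≡ 62² = 3844 ≡ 61. So 3^16 ≡ 61 (mod 97).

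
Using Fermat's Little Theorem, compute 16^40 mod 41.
By Fermat's Little Theorem, 16^{40} ≡ 1 (mod 41) since 41 is prime and gcd(16, 41) = 1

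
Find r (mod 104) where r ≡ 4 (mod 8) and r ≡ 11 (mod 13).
M = 8 × 13 = 104. M₁ = 13, y₁ ≡ 5 (mod 8). M₂ = 8, y₂ ≡ 5 (mod 13). r = 4×13×5 + 11×8×5 ≡ 76 (mod 104)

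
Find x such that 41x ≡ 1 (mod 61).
41^(-1) ≡ 3 (mod 61). Verification: 41 × 3 = 123 ≡ 1 (mod 61)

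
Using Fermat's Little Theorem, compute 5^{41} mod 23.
7

By Fermat's Little Theorem, a^(p-1) ≡ 1 (mod p) for prime p and gcd(a, p) = 1
Here p = 23, so 5^22 ≡ 1 (mod 23)
We can reduce the exponent: 41 mod 22 = 19
So 5^41 ≡ 5^19 (mod 23)
Computing: 5^19 mod 23 = 7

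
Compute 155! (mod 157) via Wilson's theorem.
(156)! = (155)! × (156) ≡ -1 (mod 157). So (155)! ≡ -1 × (156)^(-1) ≡ (-1)×(-1) = 1 (mod 157)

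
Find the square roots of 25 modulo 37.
The square roots of 25 mod 37 are 5 and 32. Verify: 5² = 25 ≡ 25 (mod 37)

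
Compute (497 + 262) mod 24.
15

(497 + 262) = 759
759 mod 24 = 15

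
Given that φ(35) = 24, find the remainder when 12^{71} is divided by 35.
By Euler: 12^{24} ≡ 1 (mod 35) since gcd(12, 35) = 1. 71 = 2×24 + 23. So 12^{71} ≡ 12^{23} ≡ 3 (mod 35)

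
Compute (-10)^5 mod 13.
(-10) ≡ 3 (mod 13). 5 = 4 + 1 (binary 101). Repeated squaring mod 13: 3^1 ≡ 3; 3^2 ≡ 3² = 9 ≡ 9; 3^4 ≡ 9² = 81 ≡ 3. Multiply: (-10)^5 ≡ 3^4 × 3^1 ≡ 3 × 3 (mod 13): 3 × 3 = 9 ≡ 9. So (-10)^5 ≡ 9 (mod 13).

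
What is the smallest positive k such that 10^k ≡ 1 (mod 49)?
Powers of 10 mod 49: 10^1≡10, 10^2≡2, 10^3≡20, 10^4≡4, 10^5≡40, 10^6≡8, 10^7≡31, 10^8≡16, 10^9≡13, 10^10≡32, 10^11≡26, 10^12≡15, 10^13≡3, 10^14≡30, 10^15≡6, 10^16≡11, 10^17≡12, 10^18≡22, 10^19≡24, 10^20≡44, 10^21≡48, 10^22≡39, 10^23≡47, 10^24≡29, 10^25≡45, 10^26≡9, 10^27≡41, 10^28≡18, 10^29≡33, 10^30≡36, 10^31≡17, 10^32≡23, 10^33≡34, 10^34≡46, 10^35≡19, 10^36≡43, 10^37≡38, 10^38≡37, 10^39≡27, 10^40≡25, 10^41≡5, 10^42≡1. Order = 42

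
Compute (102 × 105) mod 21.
0

(102 × 105) = 10710
10710 mod 21 = 0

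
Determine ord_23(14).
Powers of 14 mod 23: 14^1≡14, 14^2≡12, 14^3≡7, 14^4≡6, 14^5≡15, 14^6≡3, 14^7≡19, 14^8≡13, 14^9≡21, 14^10≡18, 14^11≡22, 14^12≡9, 14^13≡11, 14^14≡16, 14^15≡17, 14^16≡8, 14^17≡20, 14^18≡4, 14^19≡10, 14^20≡2, 14^21≡5, 14^22≡1. Order = 22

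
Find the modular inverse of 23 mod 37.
23^(-1) ≡ 29 (mod 37). Verification: 23 × 29 = 667 ≡ 1 (mod 37)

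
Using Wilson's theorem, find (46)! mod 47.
By Wilson's theorem, (46)! ≡ -1 ≡ 46 (mod 47)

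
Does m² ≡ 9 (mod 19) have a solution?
By Euler's criterion: 9^{9} ≡ 1 (mod 19). Since this equals 1, 9 is a QR.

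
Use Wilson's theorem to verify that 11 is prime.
(10)! mod 11 = 10. Since this equals -1 (mod 11), Wilson confirms 11 is prime.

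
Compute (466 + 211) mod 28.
5

(466 + 211) = 677
677 mod 28 = 5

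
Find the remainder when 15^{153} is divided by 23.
By Fermat: 15^{22} ≡ 1 (mod 23). 153 = 6×22 + 21. So 15^{153} ≡ 15^{21} ≡ 20 (mod 23)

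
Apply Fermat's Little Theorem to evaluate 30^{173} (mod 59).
2

By Fermat's Little Theorem, a^(p-1) ≡ 1 (mod p) for prime p and gcd(a, p) = 1
Here p = 59, so 30^58 ≡ 1 (mod 59)
We can reduce the exponent: 173 mod 58 = 57
So 30^173 ≡ 30^57 (mod 59)
Computing: 30^57 mod 59 = 2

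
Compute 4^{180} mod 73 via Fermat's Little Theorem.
1

By Fermat's Little Theorem, a^(p-1) ≡ 1 (mod p) for prime p and gcd(a, p) = 1
Here p = 73, so 4^72 ≡ 1 (mod 73)
We can reduce the exponent: 180 mod 72 = 36
So 4^180 ≡ 4^36 (mod 73)
Computing: 4^36 mod 73 = 1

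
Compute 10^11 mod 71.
Using repeated squaring. 11 = 8 + 2 + 1 (binary 1011). Repeated squaring mod 71: 10^1 ≡ 10; 10^2 ≡ 10² = 100 ≡ 29; 10^4 ≡ 29² = 841 ≡ 60; 10^8 ≡ 60² = 3600 ≡ 50. Multiply: 10^11 = 10^8 × 10^2 × 10^1 ≡ 50 × 29 × 10 (mod 71): 50 × 29 = 1450 ≡ 30; 30 × 10 = 300 ≡ 16. So 10^11 ≡ 16 (mod 71).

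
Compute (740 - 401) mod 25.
14

(740 - 401) = 339
339 mod 25 = 14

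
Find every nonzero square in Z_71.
QRs mod 71: {1, 2, 3, 4, 5, 6, 8, 9, 10, 12, 15, 16, 18, 19, 20, 24, 25, 27, 29, 30, 32, 36, 37, 38, 40, 43, 45, 48, 49, 50, 54, 57, 58, 60, 64}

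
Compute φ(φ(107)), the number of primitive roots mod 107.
Number of primitive roots mod 107 = φ(106) = 52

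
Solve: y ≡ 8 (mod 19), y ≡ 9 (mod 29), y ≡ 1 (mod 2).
M = 19 × 29 × 2 = 1102. M₁ = 58, y₁ ≡ 1 (mod 19). M₂ = 38, y₂ ≡ 13 (mod 29). M₃ = 551, y₃ ≡ 1 (mod 2). y = 8×58×1 + 9×38×13 + 1×551×1 ≡ 1053 (mod 1102)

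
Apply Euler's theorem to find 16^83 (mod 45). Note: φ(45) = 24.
By Euler: 16^{24} ≡ 1 (mod 45) since gcd(16, 45) = 1. 83 = 3×24 + 11. So 16^{83} ≡ 16^{11} ≡ 31 (mod 45)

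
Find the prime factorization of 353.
353

Divide by primes starting from smallest:
353 ÷ 353 = 1

353 = 353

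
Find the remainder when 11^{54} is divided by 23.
By Fermat: 11^{22} ≡ 1 (mod 23). 54 = 2×22 + 10. So 11^{54} ≡ 11^{10} ≡ 2 (mod 23)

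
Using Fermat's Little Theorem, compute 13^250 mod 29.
By Fermat: 13^{28} ≡ 1 (mod 29). 250 ≡ 26 (mod 28). So 13^{250} ≡ 13^{26} ≡ 23 (mod 29)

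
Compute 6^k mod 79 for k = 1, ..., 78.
g^1, g^2, ..., g^{78} mod 79: {6, 36, 58, 32, 34, 46, 39, 76, 61, 50, 63, 62, 56, 20, 41, 9, 54, 8, 48, 51, 69, 19, 35, 52, 75, 55, 14, 5, 30, 22, 53, 2, 12, 72, 37, 64, 68, 13, 78, 73, 43, 21, 47, 45, 33, 40, 3, 18, 29, 16, 17, 23, 59, 38, 70, 25, 71, 31, 28, 10, 60, 44, 27, 4, 24, 65, 74, 49, 57, 26, 77, 67, 7, 42, 15, 11, 66, 1}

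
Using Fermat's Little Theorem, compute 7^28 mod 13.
By Fermat: 7^{12} ≡ 1 (mod 13). 28 = 2×12 + 4. So 7^{28} ≡ 7^{4} ≡ 9 (mod 13)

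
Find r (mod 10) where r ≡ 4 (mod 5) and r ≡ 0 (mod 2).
M = 5 × 2 = 10. M₁ = 2, y₁ ≡ 3 (mod 5). M₂ = 5, y₂ ≡ 1 (mod 2). r = 4×2×3 + 0×5×1 ≡ 4 (mod 10)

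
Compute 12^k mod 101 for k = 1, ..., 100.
g^1, g^2, ..., g^{100} mod 101: {12, 43, 11, 31, 69, 20, 38, 52, 18, 14, 67, 97, 53, 30, 57, 78, 27, 21, 50, 95, 29, 45, 35, 16, 91, 82, 75, 92, 94, 17, 2, 24, 86, 22, 62, 37, 40, 76, 3, 36, 28, 33, 93, 5, 60, 13, 55, 54, 42, 100, 89, 58, 90, 70, 32, 81, 63, 49, 83, 87, 34, 4, 48, 71, 44, 23, 74, 80, 51, 6, 72, 56, 66, 85, 10, 19, 26, 9, 7, 84, 99, 77, 15, 79, 39, 64, 61, 25, 98, 65, 73, 68, 8, 96, 41, 88, 46, 47, 59, 1}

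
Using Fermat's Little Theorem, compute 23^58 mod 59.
By Fermat's Little Theorem, 23^{58} ≡ 1 (mod 59) since 59 is prime and gcd(23, 59) = 1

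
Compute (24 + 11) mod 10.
5

(24 + 11) = 35
35 mod 10 = 5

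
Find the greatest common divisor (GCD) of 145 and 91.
1

Using the Euclidean algorithm:
145 = 1 × 91 + 54
91 = 1 × 54 + 37
54 = 1 × 37 + 17
37 = 2 × 17 + 3
17 = 5 × 3 + 2
3 = 1 × 2 + 1
2 = 2 × 1 + 0

GCD(145, 91) = 1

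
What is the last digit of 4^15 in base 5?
Using Fermat: 4^{4} ≡ 1 (mod 5). 15 ≡ 3 (mod 4). So 4^{15} ≡ 4^{3} ≡ 4 (mod 5)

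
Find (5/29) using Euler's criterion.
(5/29) = 5^{14} mod 29 = 1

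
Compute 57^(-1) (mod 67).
57^(-1) ≡ 20 (mod 67). Verification: 57 × 20 = 1140 ≡ 1 (mod 67)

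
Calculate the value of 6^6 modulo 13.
6 = 4 + 2 (binary 110). Repeated squaring mod 13: 6^1 ≡ 6; 6^2 ≡ 6² = 36 ≡ 10; 6^4 ≡ 10² = 100 ≡ 9. Multiply: 6^6 = 6^4 × 6^2 ≡ 9 × 10 (mod 13): 9 × 10 = 90 ≡ 12. So 6^6 ≡ 12 (mod 13).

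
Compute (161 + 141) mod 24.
14

(161 + 141) = 302
302 mod 24 = 14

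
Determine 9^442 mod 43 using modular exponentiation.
Using Fermat: 9^{42} ≡ 1 (mod 43). 442 ≡ 22 (mod 42). So 9^{442} ≡ 9^{22} ≡ 9 (mod 43)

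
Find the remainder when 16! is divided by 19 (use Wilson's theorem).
(18)! = (16)! × (17) × (18) ≡ -1 (mod 19). So (16)! ≡ -1 × [(18)(17)]^(-1) ≡ 9 (mod 19)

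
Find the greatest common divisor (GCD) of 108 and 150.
6

Using the Euclidean algorithm:
108 = 0 × 150 + 108
150 = 1 × 108 + 42
108 = 2 × 42 + 24
42 = 1 × 24 + 18
24 = 1 × 18 + 6
18 = 3 × 6 + 0

GCD(108, 150) = 6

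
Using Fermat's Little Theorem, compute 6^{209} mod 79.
59

By Fermat's Little Theorem, a^(p-1) ≡ 1 (mod p) for prime p and gcd(a, p) = 1
Here p = 79, so 6^78 ≡ 1 (mod 79)
We can reduce the exponent: 209 mod 78 = 53
So 6^209 ≡ 6^53 (mod 79)
Computing: 6^53 mod 79 = 59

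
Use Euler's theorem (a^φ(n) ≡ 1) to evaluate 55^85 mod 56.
By Euler: 55^{24} ≡ 1 (mod 56) since gcd(55, 56) = 1. 85 = 3×24 + 13. So 55^{85} ≡ 55^{13} ≡ 55 (mod 56)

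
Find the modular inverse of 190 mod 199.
190^(-1) ≡ 22 (mod 199). Verification: 190 × 22 = 4180 ≡ 1 (mod 199)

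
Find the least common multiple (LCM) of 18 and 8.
72

First find GCD(18, 8) using the Euclidean algorithm:
18 = 2 × 8 + 2
8 = 4 × 2 + 0
GCD(18, 8) = 2

LCM formula: LCM(a, b) = (a × b) / GCD(a, b)
LCM(18, 8) = (18 × 8) / 2
LCM(18, 8) = 144 / 2
LCM(18, 8) = 72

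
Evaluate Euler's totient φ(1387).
1296

Prime factorization: 1387 = 19 × 73
Using the formula φ(n) = n × Π(1 - 1/p) for each prime factor p:
φ(1387) = 1387 × (1 - 1/19) × (1 - 1/73)
φ(1387) = 1296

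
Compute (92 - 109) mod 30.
13

(92 - 109) = -17
-17 mod 30 = 13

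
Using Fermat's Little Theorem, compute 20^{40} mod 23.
2

By Fermat's Little Theorem, a^(p-1) ≡ 1 (mod p) for prime p and gcd(a, p) = 1
Here p = 23, so 20^22 ≡ 1 (mod 23)
We can reduce the exponent: 40 mod 22 = 18
So 20^40 ≡ 20^18 (mod 23)
Computing: 20^18 mod 23 = 2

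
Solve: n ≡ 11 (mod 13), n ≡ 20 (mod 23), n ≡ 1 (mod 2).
M = 13 × 23 × 2 = 598. M₁ = 46, y₁ ≡ 2 (mod 13). M₂ = 26, y₂ ≡ 8 (mod 23). M₃ = 299, y₃ ≡ 1 (mod 2). n = 11×46×2 + 20×26×8 + 1×299×1 ≡ 89 (mod 598)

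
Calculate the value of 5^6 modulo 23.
6 = 4 + 2 (binary 110). Repeated squaring mod 23: 5^1 ≡ 5; 5^2 ≡ 5² = 25 ≡ 2; 5^4 ≡ 2² = 4 ≡ 4. Multiply: 5^6 = 5^4 × 5^2 ≡ 4 × 2 (mod 23): 4 × 2 = 8 ≡ 8. So 5^6 ≡ 8 (mod 23).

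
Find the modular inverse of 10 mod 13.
10^(-1) ≡ 4 (mod 13). Verification: 10 × 4 = 40 ≡ 1 (mod 13)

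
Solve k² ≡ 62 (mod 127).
The square roots of 62 mod 127 are 69 and 58. Verify: 69² = 4761 ≡ 62 (mod 127)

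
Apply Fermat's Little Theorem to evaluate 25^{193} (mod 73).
54

By Fermat's Little Theorem, a^(p-1) ≡ 1 (mod p) for prime p and gcd(a, p) = 1
Here p = 73, so 25^72 ≡ 1 (mod 73)
We can reduce the exponent: 193 mod 72 = 49
So 25^193 ≡ 25^49 (mod 73)
Computing: 25^49 mod 73 = 54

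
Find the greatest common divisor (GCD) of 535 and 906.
1

Using the Euclidean algorithm:
535 = 0 × 906 + 535
906 = 1 × 535 + 371
535 = 1 × 371 + 164
371 = 2 × 164 + 43
164 = 3 × 43 + 35
43 = 1 × 35 + 8
35 = 4 × 8 + 3
8 = 2 × 3 + 2
3 = 1 × 2 + 1
2 = 2 × 1 + 0

GCD(535, 906) = 1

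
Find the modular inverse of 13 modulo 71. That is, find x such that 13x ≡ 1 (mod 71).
11

Using Extended Euclidean Algorithm:
gcd(13, 71) = 1
Bezout coefficients: 13 × 11 + 71 × -2 = 1
So 13 × 11 ≡ 1 (mod 71)
The inverse is 11 mod 71 = 11
Verification: 13 × 11 = 143 = 2 × 71 + 1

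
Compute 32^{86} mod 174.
154

Using successive squaring:
Binary expansion of 86: 1010110
Powers of 32 mod 174 (each is the square of the previous):
  32^1 ≡ 32 (mod 174)
  32^2 ≡ 32² = 1024 ≡ 154 (mod 174)
  32^4 ≡ 154² = 23716 ≡ 52 (mod 174)
  32^8 ≡ 52² = 2704 ≡ 94 (mod 174)
  32^16 ≡ 94² = 8836 ≡ 136 (mod 174)
  32^32 ≡ 136² = 18496 ≡ 52 (mod 174)
  32^64 ≡ 52² = 2704 ≡ 94 (mod 174)
86 = 64 + 16 + 4 + 2, so 32^86 = 32^64 × 32^16 × 32^4 × 32^2 ≡ 94 × 136 × 52 × 154 (mod 174)
Multiplying step by step:
  94 × 136 = 12784 ≡ 82 (mod 174)
  82 × 52 = 4264 ≡ 88 (mod 174)
  88 × 154 = 13552 ≡ 154 (mod 174)
Result: 32^86 ≡ 154 (mod 174)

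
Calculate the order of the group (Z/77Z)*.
60

Prime factorization: 77 = 7 × 11
Using the formula φ(n) = n × Π(1 - 1/p) for each prime factor p:
φ(77) = 77 × (1 - 1/7) × (1 - 1/11)
φ(77) = 60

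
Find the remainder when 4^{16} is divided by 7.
By Fermat: 4^{6} ≡ 1 (mod 7). 16 = 2×6 + 4. So 4^{16} ≡ 4^{4} ≡ 4 (mod 7)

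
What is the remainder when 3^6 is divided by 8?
6 = 4 + 2 (binary 110). Repeated squaring mod 8: 3^1 ≡ 3; 3^2 ≡ 3² = 9 ≡ 1; 3^4 ≡ 1² = 1 ≡ 1. Multiply: 3^6 = 3^4 × 3^2 ≡ 1 × 1 (mod 8): 1 × 1 = 1 ≡ 1. So 3^6 ≡ 1 (mod 8).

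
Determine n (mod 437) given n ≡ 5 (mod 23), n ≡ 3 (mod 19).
212

Using the Chinese Remainder Theorem:
M = product of moduli = 437
For equation 1: M_1 = 19, 19 ≡ 19 (mod 23), inverse of 19 mod 23 is 17 (check: 19 × 17 = 323 ≡ 1 (mod 23))
For equation 2: M_2 = 23, 23 ≡ 4 (mod 19), inverse of 23 mod 19 is 5 (check: 4 × 5 = 20 ≡ 1 (mod 19))
Combine: n ≡ Σ r_i×M_i×(M_i⁻¹ mod m_i) = 5×19×17 + 3×23×5 = 1615 + 345 = 1960
1960 mod 437 = 212
n ≡ 212 (mod 437)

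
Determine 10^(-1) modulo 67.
10^(-1) ≡ 47 (mod 67). Verification: 10 × 47 = 470 ≡ 1 (mod 67)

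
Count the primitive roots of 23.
10

The number of primitive roots modulo p is φ(p-1) = φ(22)
φ(22) = 10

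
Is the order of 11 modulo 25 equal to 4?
No, the actual order is 5, not 4.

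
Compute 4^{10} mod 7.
4

Using successive squaring:
Binary expansion of 10: 1010
Powers of 4 mod 7 (each is the square of the previous):
  4^1 ≡ 4 (mod 7)
  4^2 ≡ 4² = 16 ≡ 2 (mod 7)
  4^4 ≡ 2² = 4 ≡ 4 (mod 7)
  4^8 ≡ 4² = 16 ≡ 2 (mod 7)
10 = 8 + 2, so 4^10 = 4^8 × 4^2 ≡ 2 × 2 (mod 7)
Multiplying step by step:
  2 × 2 = 4 ≡ 4 (mod 7)
Result: 4^10 ≡ 4 (mod 7)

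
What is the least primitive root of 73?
5

A primitive root g modulo p has order p-1 = 72
Prime divisors of 72: [2, 3]
g is a primitive root iff g^(72/q) ≢ 1 (mod 73) for each prime divisor q
Testing small values:
  g = 2: 2^36 ≡ 1, 2^24 ≡ 64 (mod 73) → 2^36 ≡ 1, not primitive root
  g = 3: 3^36 ≡ 1, 3^24 ≡ 1 (mod 73) → 3^36 ≡ 1, not primitive root
  g = 4: 4^36 ≡ 1, 4^24 ≡ 8 (mod 73) → 4^36 ≡ 1, not primitive root
  g = 5: 5^36 ≡ 72, 5^24 ≡ 8 (mod 73) → none is 1, primitive root!
The smallest primitive root is 5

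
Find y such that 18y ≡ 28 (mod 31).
5

Since gcd(18, 31) = 1 divides 28, a solution exists.
Multiply both sides by the inverse of 18 mod 31:
  18^(-1) mod 31 = 19
  x ≡ 19 × 28 ≡ 532 ≡ 5 (mod 31)
Verification: 18 × 5 = 90 = 2 × 31 + 28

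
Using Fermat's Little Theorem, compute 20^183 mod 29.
By Fermat: 20^{28} ≡ 1 (mod 29). 183 = 6×28 + 15. So 20^{183} ≡ 20^{15} ≡ 20 (mod 29)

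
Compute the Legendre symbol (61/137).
(61/137) = 61^{68} mod 137 = 1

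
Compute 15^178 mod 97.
Using Fermat: 15^{96} ≡ 1 (mod 97). 178 ≡ 82 (mod 96). So 15^{178} ≡ 15^{82} ≡ 49 (mod 97)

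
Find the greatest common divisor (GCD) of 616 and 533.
1

Using the Euclidean algorithm:
616 = 1 × 533 + 83
533 = 6 × 83 + 35
83 = 2 × 35 + 13
35 = 2 × 13 + 9
13 = 1 × 9 + 4
9 = 2 × 4 + 1
4 = 4 × 1 + 0

GCD(616, 533) = 1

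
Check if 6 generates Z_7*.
p - 1 = 6 has prime divisors 2, 3. Check 6^(6/q) mod 7 for each: 6^(6/2) = 6^3 ≡ 6, 6^(6/3) = 6^2 ≡ 1 (mod 7). Since 6^2 ≡ 1 (mod 7), the order of 6 divides 2 (in fact the order is 2) ≠ 6, so it is not a primitive root.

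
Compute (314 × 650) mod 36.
16

(314 × 650) = 204100
204100 mod 36 = 16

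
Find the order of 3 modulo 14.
Powers of 3 mod 14: 3^1≡3, 3^2≡9, 3^3≡13, 3^4≡11, 3^5≡5, 3^6≡1. Order = 6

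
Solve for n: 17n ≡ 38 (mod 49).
8

Since gcd(17, 49) = 1 divides 38, a solution exists.
Multiply both sides by the inverse of 17 mod 49:
  17^(-1) mod 49 = 26
  x ≡ 26 × 38 ≡ 988 ≡ 8 (mod 49)
Verification: 17 × 8 = 136 = 2 × 49 + 38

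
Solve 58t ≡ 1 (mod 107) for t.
24

Using Extended Euclidean Algorithm:
gcd(58, 107) = 1
Bezout coefficients: 58 × 24 + 107 × -13 = 1
So 58 × 24 ≡ 1 (mod 107)
The inverse is 24 mod 107 = 24
Verification: 58 × 24 = 1392 = 13 × 107 + 1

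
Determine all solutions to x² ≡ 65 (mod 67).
The square roots of 65 mod 67 are 47 and 20. Verify: 47² = 2209 ≡ 65 (mod 67)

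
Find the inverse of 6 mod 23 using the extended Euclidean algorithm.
Extended GCD: 6(4) + 23(-1) = 1. So 6^(-1) ≡ 4 ≡ 4 (mod 23). Verify: 6 × 4 = 24 ≡ 1 (mod 23)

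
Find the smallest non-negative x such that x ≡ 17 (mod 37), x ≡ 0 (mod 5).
165

Using the Chinese Remainder Theorem:
M = product of moduli = 185
For equation 1: M_1 = 5, 5 ≡ 5 (mod 37), inverse of 5 mod 37 is 15 (check: 5 × 15 = 75 ≡ 1 (mod 37))
For equation 2: M_2 = 37, 37 ≡ 2 (mod 5), inverse of 37 mod 5 is 3 (check: 2 × 3 = 6 ≡ 1 (mod 5))
Combine: x ≡ Σ r_i×M_i×(M_i⁻¹ mod m_i) = 17×5×15 + 0×37×3 = 1275 + 0 = 1275
1275 mod 185 = 165
x ≡ 165 (mod 185)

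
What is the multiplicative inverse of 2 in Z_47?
2^(-1) ≡ 24 (mod 47). Verification: 2 × 24 = 48 ≡ 1 (mod 47)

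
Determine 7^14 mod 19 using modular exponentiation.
Using repeated squaring. 14 = 8 + 4 + 2 (binary 1110). Repeated squaring mod 19: 7^1 ≡ 7; 7^2 ≡ 7² = 49 ≡ 11; 7^4 ≡ 11² = 121 ≡ 7; 7^8 ≡ 7² = 49 ≡ 11. Multiply: 7^14 = 7^8 × 7^4 × 7^2 ≡ 11 × 7 × 11 (mod 19): 11 × 7 = 77 ≡ 1; 1 × 11 = 11 ≡ 11. So 7^14 ≡ 11 (mod 19).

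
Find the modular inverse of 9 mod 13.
9^(-1) ≡ 3 (mod 13). Verification: 9 × 3 = 27 ≡ 1 (mod 13)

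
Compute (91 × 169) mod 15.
4

(91 × 169) = 15379
15379 mod 15 = 4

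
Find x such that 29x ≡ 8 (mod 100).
52

Since gcd(29, 100) = 1 divides 8, a solution exists.
Multiply both sides by the inverse of 29 mod 100:
  29^(-1) mod 100 = 69
  x ≡ 69 × 8 ≡ 552 ≡ 52 (mod 100)
Verification: 29 × 52 = 1508 = 15 × 100 + 8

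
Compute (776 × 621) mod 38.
18

(776 × 621) = 481896
481896 mod 38 = 18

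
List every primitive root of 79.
Primitive roots mod 79: {3, 6, 7, 28, 29, 30, 34, 35, 37, 39, 43, 47, 48, 53, 54, 59, 60, 63, 66, 68, 70, 74, 75, 77}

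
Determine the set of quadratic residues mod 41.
QRs mod 41: {1, 2, 4, 5, 8, 9, 10, 16, 18, 20, 21, 23, 25, 31, 32, 33, 36, 37, 39, 40}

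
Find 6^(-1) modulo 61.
51

Using Extended Euclidean Algorithm:
gcd(6, 61) = 1
Bezout coefficients: 6 × -10 + 61 × 1 = 1
So 6 × -10 ≡ 1 (mod 61)
The inverse is -10 mod 61 = 51
Verification: 6 × 51 = 306 = 5 × 61 + 1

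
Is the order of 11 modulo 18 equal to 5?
No, the actual order is 6, not 5.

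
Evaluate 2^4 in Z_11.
4 = 4 (binary 100). Repeated squaring mod 11: 2^1 ≡ 2; 2^2 ≡ 2² = 4 ≡ 4; 2^4 ≡ 4² = 16 ≡ 5. So 2^4 ≡ 5 (mod 11).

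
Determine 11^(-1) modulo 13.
11^(-1) ≡ 6 (mod 13). Verification: 11 × 6 = 66 ≡ 1 (mod 13)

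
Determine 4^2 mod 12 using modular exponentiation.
2 = 2 (binary 10). Repeated squaring mod 12: 4^1 ≡ 4; 4^2 ≡ 4² = 16 ≡ 4. So 4^2 ≡ 4 (mod 12).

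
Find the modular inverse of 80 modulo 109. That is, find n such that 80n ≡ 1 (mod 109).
15

Using Extended Euclidean Algorithm:
gcd(80, 109) = 1
Bezout coefficients: 80 × 15 + 109 × -11 = 1
So 80 × 15 ≡ 1 (mod 109)
The inverse is 15 mod 109 = 15
Verification: 80 × 15 = 1200 = 11 × 109 + 1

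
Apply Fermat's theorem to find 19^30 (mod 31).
By Fermat's Little Theorem, 19^{30} ≡ 1 (mod 31) since 31 is prime and gcd(19, 31) = 1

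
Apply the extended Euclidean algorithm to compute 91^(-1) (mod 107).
Extended GCD: 91(20) + 107(-17) = 1. So 91^(-1) ≡ 20 ≡ 20 (mod 107). Verify: 91 × 20 = 1820 ≡ 1 (mod 107)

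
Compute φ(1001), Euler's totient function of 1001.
720

Prime factorization: 1001 = 7 × 11 × 13
Using the formula φ(n) = n × Π(1 - 1/p) for each prime factor p:
φ(1001) = 1001 × (1 - 1/7) × (1 - 1/11) × (1 - 1/13)
φ(1001) = 720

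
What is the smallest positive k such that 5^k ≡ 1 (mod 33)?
Powers of 5 mod 33: 5^1≡5, 5^2≡25, 5^3≡26, 5^4≡31, 5^5≡23, 5^6≡16, 5^7≡14, 5^8≡4, 5^9≡20, 5^10≡1. Order = 10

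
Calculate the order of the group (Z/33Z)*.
20

Prime factorization: 33 = 3 × 11
Using the formula φ(n) = n × Π(1 - 1/p) for each prime factor p:
φ(33) = 33 × (1 - 1/3) × (1 - 1/11)
φ(33) = 20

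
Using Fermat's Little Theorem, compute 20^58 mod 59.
By Fermat's Little Theorem, 20^{58} ≡ 1 (mod 59) since 59 is prime and gcd(20, 59) = 1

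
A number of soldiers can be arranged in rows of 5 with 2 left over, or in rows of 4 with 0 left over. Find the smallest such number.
M = 5 × 4 = 20. M₁ = 4, y₁ ≡ 4 (mod 5). M₂ = 5, y₂ ≡ 1 (mod 4). m = 2×4×4 + 0×5×1 ≡ 12 (mod 20). The smallest positive such number is 12.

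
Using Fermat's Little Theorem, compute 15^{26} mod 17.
4

By Fermat's Little Theorem, a^(p-1) ≡ 1 (mod p) for prime p and gcd(a, p) = 1
Here p = 17, so 15^16 ≡ 1 (mod 17)
We can reduce the exponent: 26 mod 16 = 10
So 15^26 ≡ 15^10 (mod 17)
Computing: 15^10 mod 17 = 4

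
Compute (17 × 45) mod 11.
6

(17 × 45) = 765
765 mod 11 = 6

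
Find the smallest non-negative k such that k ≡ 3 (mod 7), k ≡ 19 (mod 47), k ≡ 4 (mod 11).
2369

Using the Chinese Remainder Theorem:
M = product of moduli = 3619
For equation 1: M_1 = 517, 517 ≡ 6 (mod 7), inverse of 517 mod 7 is 6 (check: 6 × 6 = 36 ≡ 1 (mod 7))
For equation 2: M_2 = 77, 77 ≡ 30 (mod 47), inverse of 77 mod 47 is 11 (check: 30 × 11 = 330 ≡ 1 (mod 47))
For equation 3: M_3 = 329, 329 ≡ 10 (mod 11), inverse of 329 mod 11 is 10 (check: 10 × 10 = 100 ≡ 1 (mod 11))
Combine: k ≡ Σ r_i×M_i×(M_i⁻¹ mod m_i) = 3×517×6 + 19×77×11 + 4×329×10 = 9306 + 16093 + 13160 = 38559
38559 mod 3619 = 2369
k ≡ 2369 (mod 3619)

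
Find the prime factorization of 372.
2^2 × 3 × 31

Divide by primes starting from smallest:
372 ÷ 2 = 186
186 ÷ 2 = 93
93 ÷ 3 = 31
31 ÷ 31 = 1

372 = 2^2 × 3 × 31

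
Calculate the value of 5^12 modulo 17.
Using repeated squaring. 12 = 8 + 4 (binary 1100). Repeated squaring mod 17: 5^1 ≡ 5; 5^2 ≡ 5² = 25 ≡ 8; 5^4 ≡ 8² = 64 ≡ 13; 5^8 ≡ 13² = 169 ≡ 16. Multiply: 5^12 = 5^8 × 5^4 ≡ 16 × 13 (mod 17): 16 × 13 = 208 ≡ 4. So 5^12 ≡ 4 (mod 17).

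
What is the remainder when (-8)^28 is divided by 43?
Using repeated squaring. (-8) ≡ 35 (mod 43). 28 = 16 + 8 + 4 (binary 11100). Repeated squaring mod 43: 35^1 ≡ 35; 35^2 ≡ 35² = 1225 ≡ 21; 35^4 ≡ 21² = 441 ≡ 11; 35^8 ≡ 11² = 121 ≡ 35; 35^16 ≡ 35² = 1225 ≡ 21. Multiply: (-8)^28 ≡ 35^16 × 35^8 × 35^4 ≡ 21 × 35 × 11 (mod 43): 21 × 35 = 735 ≡ 4; 4 × 11 = 44 ≡ 1. So (-8)^28 ≡ 1 (mod 43).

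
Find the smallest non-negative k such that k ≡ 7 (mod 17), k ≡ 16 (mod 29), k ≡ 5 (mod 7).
2336

Using the Chinese Remainder Theorem:
M = product of moduli = 3451
For equation 1: M_1 = 203, 203 ≡ 16 (mod 17), inverse of 203 mod 17 is 16 (check: 16 × 16 = 256 ≡ 1 (mod 17))
For equation 2: M_2 = 119, 119 ≡ 3 (mod 29), inverse of 119 mod 29 is 10 (check: 3 × 10 = 30 ≡ 1 (mod 29))
For equation 3: M_3 = 493, 493 ≡ 3 (mod 7), inverse of 493 mod 7 is 5 (check: 3 × 5 = 15 ≡ 1 (mod 7))
Combine: k ≡ Σ r_i×M_i×(M_i⁻¹ mod m_i) = 7×203×16 + 16×119×10 + 5×493×5 = 22736 + 19040 + 12325 = 54101
54101 mod 3451 = 2336
k ≡ 2336 (mod 3451)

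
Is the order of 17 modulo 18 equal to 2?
Yes, ord_18(17) = 2.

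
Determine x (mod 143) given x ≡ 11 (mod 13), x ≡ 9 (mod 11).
141

Using the Chinese Remainder Theorem:
M = product of moduli = 143
For equation 1: M_1 = 11, 11 ≡ 11 (mod 13), inverse of 11 mod 13 is 6 (check: 11 × 6 = 66 ≡ 1 (mod 13))
For equation 2: M_2 = 13, 13 ≡ 2 (mod 11), inverse of 13 mod 11 is 6 (check: 2 × 6 = 12 ≡ 1 (mod 11))
Combine: x ≡ Σ r_i×M_i×(M_i⁻¹ mod m_i) = 11×11×6 + 9×13×6 = 726 + 702 = 1428
1428 mod 143 = 141
x ≡ 141 (mod 143)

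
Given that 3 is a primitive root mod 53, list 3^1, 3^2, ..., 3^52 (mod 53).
g^1, g^2, ..., g^{52} mod 53: {3, 9, 27, 28, 31, 40, 14, 42, 20, 7, 21, 10, 30, 37, 5, 15, 45, 29, 34, 49, 41, 17, 51, 47, 35, 52, 50, 44, 26, 25, 22, 13, 39, 11, 33, 46, 32, 43, 23, 16, 48, 38, 8, 24, 19, 4, 12, 36, 2, 6, 18, 1}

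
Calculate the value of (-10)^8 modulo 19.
(-10) ≡ 9 (mod 19). 8 = 8 (binary 1000). Repeated squaring mod 19: 9^1 ≡ 9; 9^2 ≡ 9² = 81 ≡ 5; 9^4 ≡ 5² = 25 ≡ 6; 9^8 ≡ 6² = 36 ≡ 17. So (-10)^8 ≡ 17 (mod 19).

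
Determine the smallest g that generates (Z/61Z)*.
2

A primitive root g modulo p has order p-1 = 60
Prime divisors of 60: [2, 3, 5]
g is a primitive root iff g^(60/q) ≢ 1 (mod 61) for each prime divisor q
Testing small values:
  g = 2: 2^30 ≡ 60, 2^20 ≡ 47, 2^12 ≡ 9 (mod 61) → none is 1, primitive root!
The smallest primitive root is 2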